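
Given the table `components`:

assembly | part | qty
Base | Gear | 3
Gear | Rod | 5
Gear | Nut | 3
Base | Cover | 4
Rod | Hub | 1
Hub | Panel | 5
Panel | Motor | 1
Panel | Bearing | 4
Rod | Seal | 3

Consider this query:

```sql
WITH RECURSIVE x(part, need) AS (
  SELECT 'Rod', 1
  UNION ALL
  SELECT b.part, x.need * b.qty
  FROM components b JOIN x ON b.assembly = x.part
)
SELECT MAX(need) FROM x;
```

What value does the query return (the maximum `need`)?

20

Base: (Rod, need=1).
Iteration 1: components of {Rod} -> Hub = 1*1 = 1, Seal = 1*3 = 3.
Iteration 2: components of {Hub,Seal} -> Panel = 1*5 = 5.
Iteration 3: components of {Panel} -> Bearing = 5*4 = 20, Motor = 5*1 = 5.
Iteration 4: no further components; recursion stops.
need values: 1, 1, 3, 5, 5, 20; the maximum is 20.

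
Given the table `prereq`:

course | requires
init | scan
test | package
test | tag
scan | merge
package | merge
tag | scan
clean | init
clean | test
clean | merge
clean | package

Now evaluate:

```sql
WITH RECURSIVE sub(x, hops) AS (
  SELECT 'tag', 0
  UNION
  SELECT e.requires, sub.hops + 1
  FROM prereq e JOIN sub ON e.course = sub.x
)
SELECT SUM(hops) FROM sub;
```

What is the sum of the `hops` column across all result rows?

3

Base: (tag, hops=0).
Iteration 1: edges from {tag} -> (scan, hops=1).
Iteration 2: edges from {scan} -> (merge, hops=2).
Iteration 3: no outgoing edges from {merge}; recursion stops.
SUM(hops) = 0 + 1 + 2 = 3.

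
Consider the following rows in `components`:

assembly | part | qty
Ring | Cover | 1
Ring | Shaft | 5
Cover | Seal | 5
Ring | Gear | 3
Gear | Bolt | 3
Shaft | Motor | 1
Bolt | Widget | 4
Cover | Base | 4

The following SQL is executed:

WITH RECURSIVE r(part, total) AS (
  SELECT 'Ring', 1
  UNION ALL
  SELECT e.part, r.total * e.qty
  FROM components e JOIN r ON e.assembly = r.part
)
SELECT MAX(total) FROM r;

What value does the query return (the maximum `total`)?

36

Base: (Ring, total=1).
Iteration 1: components of {Ring} -> Cover = 1*1 = 1, Gear = 1*3 = 3, Shaft = 1*5 = 5.
Iteration 2: components of {Cover,Gear,Shaft} -> Base = 1*4 = 4, Bolt = 3*3 = 9, Motor = 5*1 = 5, Seal = 1*5 = 5.
Iteration 3: components of {Base,Bolt,Motor,Seal} -> Widget = 9*4 = 36.
Iteration 4: no further components; recursion stops.
total values: 1, 1, 5, 3, 5, 4, 5, 9, 36; the maximum is 36.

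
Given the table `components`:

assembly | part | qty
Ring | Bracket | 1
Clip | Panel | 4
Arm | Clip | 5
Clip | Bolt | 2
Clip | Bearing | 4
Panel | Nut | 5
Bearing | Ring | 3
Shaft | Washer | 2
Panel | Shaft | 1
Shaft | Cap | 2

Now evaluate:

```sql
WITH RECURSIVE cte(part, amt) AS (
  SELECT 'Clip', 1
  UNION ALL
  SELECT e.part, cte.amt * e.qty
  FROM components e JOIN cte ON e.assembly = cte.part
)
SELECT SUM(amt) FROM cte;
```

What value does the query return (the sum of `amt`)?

75

Base: (Clip, amt=1).
Iteration 1: components of {Clip} -> Bearing = 1*4 = 4, Bolt = 1*2 = 2, Panel = 1*4 = 4.
Iteration 2: components of {Bearing,Bolt,Panel} -> Nut = 4*5 = 20, Ring = 4*3 = 12, Shaft = 4*1 = 4.
Iteration 3: components of {Nut,Ring,Shaft} -> Bracket = 12*1 = 12, Cap = 4*2 = 8, Washer = 4*2 = 8.
Iteration 4: no further components; recursion stops.
SUM(amt) = 1 + 2 + 4 + 4 + 12 + 20 + 4 + 12 + 8 + 8 = 75.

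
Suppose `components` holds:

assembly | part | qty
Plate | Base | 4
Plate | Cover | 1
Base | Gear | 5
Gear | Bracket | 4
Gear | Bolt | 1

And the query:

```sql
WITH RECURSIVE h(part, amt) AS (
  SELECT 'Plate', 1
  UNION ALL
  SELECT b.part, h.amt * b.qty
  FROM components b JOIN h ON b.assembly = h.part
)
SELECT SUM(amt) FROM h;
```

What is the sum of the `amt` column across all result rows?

126

Base: (Plate, amt=1).
Iteration 1: components of {Plate} -> Base = 1*4 = 4, Cover = 1*1 = 1.
Iteration 2: components of {Base,Cover} -> Gear = 4*5 = 20.
Iteration 3: components of {Gear} -> Bolt = 20*1 = 20, Bracket = 20*4 = 80.
Iteration 4: no further components; recursion stops.
SUM(amt) = 1 + 4 + 1 + 20 + 80 + 20 = 126.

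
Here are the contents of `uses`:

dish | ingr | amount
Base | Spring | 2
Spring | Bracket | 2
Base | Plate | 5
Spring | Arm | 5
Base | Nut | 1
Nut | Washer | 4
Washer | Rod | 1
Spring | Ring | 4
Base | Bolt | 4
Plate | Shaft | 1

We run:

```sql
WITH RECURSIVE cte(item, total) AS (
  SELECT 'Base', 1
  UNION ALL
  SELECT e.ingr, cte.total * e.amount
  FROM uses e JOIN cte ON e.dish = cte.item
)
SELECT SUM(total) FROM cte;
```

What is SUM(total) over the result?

Base: (Base, total=1).
Iteration 1: components of {Base} -> Bolt = 1*4 = 4, Nut = 1*1 = 1, Plate = 1*5 = 5, Spring = 1*2 = 2.
Iteration 2: components of {Bolt,Nut,Plate,Spring} -> Arm = 2*5 = 10, Bracket = 2*2 = 4, Ring = 2*4 = 8, Shaft = 5*1 = 5, Washer = 1*4 = 4.
Iteration 3: components of {Arm,Bracket,Ring,Shaft,Washer} -> Rod = 4*1 = 4.
Iteration 4: no further components; recursion stops.
SUM(total) = 1 + 2 + 5 + 1 + 4 + 4 + 10 + 8 + 5 + 4 + 4 = 48.

48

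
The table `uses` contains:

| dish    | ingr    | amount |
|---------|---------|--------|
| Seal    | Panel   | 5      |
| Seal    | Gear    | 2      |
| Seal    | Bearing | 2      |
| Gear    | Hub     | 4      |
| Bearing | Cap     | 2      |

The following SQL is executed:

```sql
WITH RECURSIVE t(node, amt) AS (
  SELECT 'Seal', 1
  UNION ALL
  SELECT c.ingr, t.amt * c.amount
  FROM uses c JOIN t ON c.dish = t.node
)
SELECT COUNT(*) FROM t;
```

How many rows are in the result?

6

Base: (Seal, amt=1).
Iteration 1: components of {Seal} -> Bearing = 1*2 = 2, Gear = 1*2 = 2, Panel = 1*5 = 5.
Iteration 2: components of {Bearing,Gear,Panel} -> Cap = 2*2 = 4, Hub = 2*4 = 8.
Iteration 3: no further components; recursion stops.
Total rows emitted: 6.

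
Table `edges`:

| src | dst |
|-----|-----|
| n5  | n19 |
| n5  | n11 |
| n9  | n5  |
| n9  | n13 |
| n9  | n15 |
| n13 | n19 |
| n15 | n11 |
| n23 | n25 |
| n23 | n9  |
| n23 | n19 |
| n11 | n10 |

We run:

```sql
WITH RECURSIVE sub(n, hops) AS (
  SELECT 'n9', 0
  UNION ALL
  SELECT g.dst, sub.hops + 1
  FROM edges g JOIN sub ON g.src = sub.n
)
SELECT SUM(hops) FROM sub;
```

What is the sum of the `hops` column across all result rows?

17

Base: (n9, hops=0).
Iteration 1: edges from {n9} -> (n13, hops=1), (n15, hops=1), (n5, hops=1).
Iteration 2: edges from {n13,n15,n5} -> (n11, hops=2) x2, (n19, hops=2) x2. [UNION ALL keeps all 4 new rows, including repeats]
Iteration 3: edges from {n11,n19} -> (n10, hops=3) x2. [UNION ALL keeps all 2 new rows, including repeats]
Iteration 4: no outgoing edges from {n10}; recursion stops.
SUM(hops) = 0 + 1 + 1 + 1 + 2 + 2 + 2 + 2 + 3 + 3 = 17.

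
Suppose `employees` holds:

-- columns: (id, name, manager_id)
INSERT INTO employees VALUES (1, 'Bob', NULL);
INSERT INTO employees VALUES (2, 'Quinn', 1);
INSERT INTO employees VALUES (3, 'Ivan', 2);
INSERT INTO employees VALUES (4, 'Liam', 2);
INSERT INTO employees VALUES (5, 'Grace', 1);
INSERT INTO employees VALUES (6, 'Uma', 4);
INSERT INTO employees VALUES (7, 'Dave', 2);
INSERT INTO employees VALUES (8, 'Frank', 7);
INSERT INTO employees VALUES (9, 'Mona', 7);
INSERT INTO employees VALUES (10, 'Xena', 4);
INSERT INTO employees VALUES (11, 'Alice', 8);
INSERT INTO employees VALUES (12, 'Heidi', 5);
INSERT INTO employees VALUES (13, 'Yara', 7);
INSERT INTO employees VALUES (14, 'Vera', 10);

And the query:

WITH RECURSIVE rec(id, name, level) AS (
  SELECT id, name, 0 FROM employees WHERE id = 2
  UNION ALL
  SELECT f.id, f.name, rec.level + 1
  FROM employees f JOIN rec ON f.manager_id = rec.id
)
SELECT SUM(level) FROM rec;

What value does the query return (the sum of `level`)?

Base: id=2 (Quinn) at level 0.
Iteration 1: rows with manager_id in {2} -> Ivan (id 3, level 1), Liam (id 4, level 1), Dave (id 7, level 1).
Iteration 2: rows with manager_id in {3,4,7} -> Uma (id 6, level 2), Frank (id 8, level 2), Mona (id 9, level 2), Xena (id 10, level 2), Yara (id 13, level 2).
Iteration 3: rows with manager_id in {6,8,9,10,13} -> Alice (id 11, level 3), Vera (id 14, level 3).
Iteration 4: no rows with manager_id in {11,14}; recursion stops.
SUM(level) = 0 + 1 + 1 + 1 + 2 + 2 + 2 + 2 + 2 + 3 + 3 = 19.

19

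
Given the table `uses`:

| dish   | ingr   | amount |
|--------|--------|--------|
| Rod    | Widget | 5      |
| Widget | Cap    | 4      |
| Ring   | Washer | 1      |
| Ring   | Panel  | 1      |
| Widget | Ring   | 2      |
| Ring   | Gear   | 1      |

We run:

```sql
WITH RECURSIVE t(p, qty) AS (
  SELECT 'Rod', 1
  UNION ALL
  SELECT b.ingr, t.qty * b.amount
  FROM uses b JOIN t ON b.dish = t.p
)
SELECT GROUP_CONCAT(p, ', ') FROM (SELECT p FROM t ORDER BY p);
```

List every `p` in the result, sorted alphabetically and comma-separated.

Cap, Gear, Panel, Ring, Rod, Washer, Widget

Base: (Rod, qty=1).
Iteration 1: components of {Rod} -> Widget = 1*5 = 5.
Iteration 2: components of {Widget} -> Cap = 5*4 = 20, Ring = 5*2 = 10.
Iteration 3: components of {Cap,Ring} -> Gear = 10*1 = 10, Panel = 10*1 = 10, Washer = 10*1 = 10.
Iteration 4: no further components; recursion stops.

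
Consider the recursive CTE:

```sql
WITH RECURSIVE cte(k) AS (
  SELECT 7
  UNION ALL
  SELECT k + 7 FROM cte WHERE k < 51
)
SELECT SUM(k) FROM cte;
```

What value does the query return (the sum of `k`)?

Base: k=7.
Iteration 1: 7 < 51 holds -> k = 7 + 7 = 14.
Iteration 2: 14 < 51 holds -> k = 14 + 7 = 21.
Iteration 3: 21 < 51 holds -> k = 21 + 7 = 28.
Iteration 4: 28 < 51 holds -> k = 28 + 7 = 35.
Iteration 5: 35 < 51 holds -> k = 35 + 7 = 42.
Iteration 6: 42 < 51 holds -> k = 42 + 7 = 49.
Iteration 7: 49 < 51 holds -> k = 49 + 7 = 56.
Iteration 8: 56 < 51 fails; recursion stops.
SUM(k) = 7 + 14 + 21 + 28 + 35 + 42 + 49 + 56 = 252.

252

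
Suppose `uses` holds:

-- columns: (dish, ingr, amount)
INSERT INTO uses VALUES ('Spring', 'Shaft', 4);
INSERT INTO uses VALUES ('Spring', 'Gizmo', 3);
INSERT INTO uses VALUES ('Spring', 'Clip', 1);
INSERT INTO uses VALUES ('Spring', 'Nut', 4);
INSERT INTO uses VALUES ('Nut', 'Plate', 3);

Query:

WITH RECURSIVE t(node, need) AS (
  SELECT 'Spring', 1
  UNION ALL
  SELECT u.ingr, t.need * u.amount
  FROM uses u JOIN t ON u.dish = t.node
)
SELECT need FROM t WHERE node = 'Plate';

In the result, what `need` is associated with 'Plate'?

Base: (Spring, need=1).
Iteration 1: components of {Spring} -> Clip = 1*1 = 1, Gizmo = 1*3 = 3, Nut = 1*4 = 4, Shaft = 1*4 = 4.
Iteration 2: components of {Clip,Gizmo,Nut,Shaft} -> Plate = 4*3 = 12.
Iteration 3: no further components; recursion stops.

12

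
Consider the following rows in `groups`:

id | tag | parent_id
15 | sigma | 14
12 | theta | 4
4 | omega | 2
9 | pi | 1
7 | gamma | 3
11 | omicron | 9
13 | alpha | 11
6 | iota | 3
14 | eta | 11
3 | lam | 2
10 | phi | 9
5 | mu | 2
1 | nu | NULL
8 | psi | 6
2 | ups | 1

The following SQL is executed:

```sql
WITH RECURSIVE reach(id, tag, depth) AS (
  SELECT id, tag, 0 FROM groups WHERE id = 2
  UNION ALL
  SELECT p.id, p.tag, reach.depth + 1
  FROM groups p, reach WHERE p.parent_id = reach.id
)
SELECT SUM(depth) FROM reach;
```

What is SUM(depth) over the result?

12

Base: id=2 (ups) at depth 0.
Iteration 1: rows with parent_id in {2} -> lam (id 3, depth 1), omega (id 4, depth 1), mu (id 5, depth 1).
Iteration 2: rows with parent_id in {3,4,5} -> iota (id 6, depth 2), gamma (id 7, depth 2), theta (id 12, depth 2).
Iteration 3: rows with parent_id in {6,7,12} -> psi (id 8, depth 3).
Iteration 4: no rows with parent_id in {8}; recursion stops.
SUM(depth) = 0 + 1 + 1 + 1 + 2 + 2 + 2 + 3 = 12.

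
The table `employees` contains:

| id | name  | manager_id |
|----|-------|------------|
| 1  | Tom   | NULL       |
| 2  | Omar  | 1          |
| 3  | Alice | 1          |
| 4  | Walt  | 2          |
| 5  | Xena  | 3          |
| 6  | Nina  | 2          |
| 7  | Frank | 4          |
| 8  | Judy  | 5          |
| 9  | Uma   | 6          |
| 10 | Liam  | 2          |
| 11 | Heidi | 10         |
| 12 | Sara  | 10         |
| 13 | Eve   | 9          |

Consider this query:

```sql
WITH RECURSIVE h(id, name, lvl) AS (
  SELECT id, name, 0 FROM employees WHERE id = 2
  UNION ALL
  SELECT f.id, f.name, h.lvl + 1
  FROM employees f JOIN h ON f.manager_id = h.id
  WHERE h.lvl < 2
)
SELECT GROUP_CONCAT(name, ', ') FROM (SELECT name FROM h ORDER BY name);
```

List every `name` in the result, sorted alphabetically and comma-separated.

Frank, Heidi, Liam, Nina, Omar, Sara, Uma, Walt

Base: id=2 (Omar) at lvl 0.
Iteration 1: rows with manager_id in {2} -> Walt (id 4, lvl 1), Nina (id 6, lvl 1), Liam (id 10, lvl 1).
Iteration 2: rows with manager_id in {4,6,10} -> Frank (id 7, lvl 2), Uma (id 9, lvl 2), Heidi (id 11, lvl 2), Sara (id 12, lvl 2).
Iteration 3: lvl < 2 fails for all current rows; recursion stops.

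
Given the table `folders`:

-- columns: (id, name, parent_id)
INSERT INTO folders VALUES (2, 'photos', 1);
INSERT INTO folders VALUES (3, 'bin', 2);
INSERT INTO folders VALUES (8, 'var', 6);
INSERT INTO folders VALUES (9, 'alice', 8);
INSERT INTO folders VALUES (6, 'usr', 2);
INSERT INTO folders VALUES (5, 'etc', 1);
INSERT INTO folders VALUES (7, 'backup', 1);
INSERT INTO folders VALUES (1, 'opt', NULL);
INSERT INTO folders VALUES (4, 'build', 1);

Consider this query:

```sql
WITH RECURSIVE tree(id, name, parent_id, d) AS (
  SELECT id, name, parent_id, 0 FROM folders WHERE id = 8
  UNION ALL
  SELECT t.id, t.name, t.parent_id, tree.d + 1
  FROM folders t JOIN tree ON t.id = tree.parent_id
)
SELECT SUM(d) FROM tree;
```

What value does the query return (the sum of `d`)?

Base: id=8 (var), parent_id=6, d 0.
Iteration 1: join on id=6 -> usr (id 6, parent_id=2, d 1).
Iteration 2: join on id=2 -> photos (id 2, parent_id=1, d 2).
Iteration 3: join on id=1 -> opt (id 1, parent_id=NULL, d 3).
Iteration 4: parent_id is NULL; no match; recursion stops.
SUM(d) = 0 + 1 + 2 + 3 = 6.

6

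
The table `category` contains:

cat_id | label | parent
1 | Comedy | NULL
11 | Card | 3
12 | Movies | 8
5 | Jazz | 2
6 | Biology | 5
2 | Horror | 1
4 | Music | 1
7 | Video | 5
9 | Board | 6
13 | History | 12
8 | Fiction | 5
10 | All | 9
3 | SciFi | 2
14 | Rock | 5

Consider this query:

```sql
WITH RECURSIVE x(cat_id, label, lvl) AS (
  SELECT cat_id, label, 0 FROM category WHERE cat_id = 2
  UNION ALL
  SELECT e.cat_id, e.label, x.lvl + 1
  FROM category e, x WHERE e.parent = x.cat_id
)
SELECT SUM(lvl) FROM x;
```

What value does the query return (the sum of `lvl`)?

26

Base: cat_id=2 (Horror) at lvl 0.
Iteration 1: rows with parent in {2} -> SciFi (id 3, lvl 1), Jazz (id 5, lvl 1).
Iteration 2: rows with parent in {3,5} -> Biology (id 6, lvl 2), Video (id 7, lvl 2), Fiction (id 8, lvl 2), Card (id 11, lvl 2), Rock (id 14, lvl 2).
Iteration 3: rows with parent in {6,7,8,11,14} -> Board (id 9, lvl 3), Movies (id 12, lvl 3).
Iteration 4: rows with parent in {9,12} -> All (id 10, lvl 4), History (id 13, lvl 4).
Iteration 5: no rows with parent in {10,13}; recursion stops.
SUM(lvl) = 0 + 1 + 1 + 2 + 2 + 2 + 2 + 2 + 3 + 3 + 4 + 4 = 26.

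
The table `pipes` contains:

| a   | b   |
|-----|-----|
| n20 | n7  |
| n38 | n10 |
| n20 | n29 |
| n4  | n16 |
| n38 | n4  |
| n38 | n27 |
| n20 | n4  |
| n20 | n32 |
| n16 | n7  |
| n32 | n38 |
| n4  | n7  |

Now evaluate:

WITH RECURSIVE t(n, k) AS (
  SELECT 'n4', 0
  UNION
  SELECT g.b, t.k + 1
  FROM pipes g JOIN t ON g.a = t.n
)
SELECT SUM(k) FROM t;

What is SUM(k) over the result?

Base: (n4, k=0).
Iteration 1: edges from {n4} -> (n16, k=1), (n7, k=1).
Iteration 2: edges from {n16,n7} -> (n7, k=2).
Iteration 3: no outgoing edges from {n7}; recursion stops.
SUM(k) = 0 + 1 + 1 + 2 = 4.

4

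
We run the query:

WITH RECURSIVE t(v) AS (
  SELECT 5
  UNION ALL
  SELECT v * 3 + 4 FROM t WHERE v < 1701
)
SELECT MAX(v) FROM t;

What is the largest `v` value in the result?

Base: v=5.
Iteration 1: 5 < 1701 holds -> v = 5 * 3 + 4 = 19.
Iteration 2: 19 < 1701 holds -> v = 19 * 3 + 4 = 61.
Iteration 3: 61 < 1701 holds -> v = 61 * 3 + 4 = 187.
Iteration 4: 187 < 1701 holds -> v = 187 * 3 + 4 = 565.
Iteration 5: 565 < 1701 holds -> v = 565 * 3 + 4 = 1699.
Iteration 6: 1699 < 1701 holds -> v = 1699 * 3 + 4 = 5101.
Iteration 7: 5101 < 1701 fails; recursion stops.
v values: 5, 19, 61, 187, 565, 1699, 5101; the maximum is 5101.

5101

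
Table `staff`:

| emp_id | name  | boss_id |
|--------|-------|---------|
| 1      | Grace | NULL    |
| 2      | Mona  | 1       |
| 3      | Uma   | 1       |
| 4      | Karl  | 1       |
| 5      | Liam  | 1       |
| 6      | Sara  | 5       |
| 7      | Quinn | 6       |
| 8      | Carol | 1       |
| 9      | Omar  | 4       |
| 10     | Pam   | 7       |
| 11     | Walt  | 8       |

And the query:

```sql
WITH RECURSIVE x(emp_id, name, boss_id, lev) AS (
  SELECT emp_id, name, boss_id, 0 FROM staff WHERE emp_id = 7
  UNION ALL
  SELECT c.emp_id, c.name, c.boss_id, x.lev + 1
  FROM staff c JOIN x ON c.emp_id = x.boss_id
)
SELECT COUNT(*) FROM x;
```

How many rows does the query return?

Base: emp_id=7 (Quinn), boss_id=6, lev 0.
Iteration 1: join on emp_id=6 -> Sara (id 6, boss_id=5, lev 1).
Iteration 2: join on emp_id=5 -> Liam (id 5, boss_id=1, lev 2).
Iteration 3: join on emp_id=1 -> Grace (id 1, boss_id=NULL, lev 3).
Iteration 4: boss_id is NULL; no match; recursion stops.
Total rows emitted: 4.

4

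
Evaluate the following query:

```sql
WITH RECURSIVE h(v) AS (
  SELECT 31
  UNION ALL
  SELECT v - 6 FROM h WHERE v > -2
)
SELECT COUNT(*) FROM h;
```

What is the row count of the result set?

7

Base: v=31.
Iteration 1: 31 > -2 holds -> v = 31 - 6 = 25.
Iteration 2: 25 > -2 holds -> v = 25 - 6 = 19.
Iteration 3: 19 > -2 holds -> v = 19 - 6 = 13.
Iteration 4: 13 > -2 holds -> v = 13 - 6 = 7.
Iteration 5: 7 > -2 holds -> v = 7 - 6 = 1.
Iteration 6: 1 > -2 holds -> v = 1 - 6 = -5.
Iteration 7: -5 > -2 fails; recursion stops.
Total rows emitted: 7.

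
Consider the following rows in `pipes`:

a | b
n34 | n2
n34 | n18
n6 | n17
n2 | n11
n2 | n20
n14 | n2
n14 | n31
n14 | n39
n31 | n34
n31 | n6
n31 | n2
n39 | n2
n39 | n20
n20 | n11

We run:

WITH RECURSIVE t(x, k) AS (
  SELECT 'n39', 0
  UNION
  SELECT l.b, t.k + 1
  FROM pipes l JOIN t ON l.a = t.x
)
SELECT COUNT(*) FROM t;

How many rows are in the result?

Base: (n39, k=0).
Iteration 1: edges from {n39} -> (n2, k=1), (n20, k=1).
Iteration 2: edges from {n2,n20} -> (n11, k=2), (n20, k=2). [UNION drops 1 duplicate row(s)]
Iteration 3: edges from {n11,n20} -> (n11, k=3).
Iteration 4: no outgoing edges from {n11}; recursion stops.
Total rows emitted: 6.

6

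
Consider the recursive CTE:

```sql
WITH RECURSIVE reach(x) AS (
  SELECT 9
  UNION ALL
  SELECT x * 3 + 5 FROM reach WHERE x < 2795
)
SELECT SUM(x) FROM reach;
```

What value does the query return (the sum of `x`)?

Base: x=9.
Iteration 1: 9 < 2795 holds -> x = 9 * 3 + 5 = 32.
Iteration 2: 32 < 2795 holds -> x = 32 * 3 + 5 = 101.
Iteration 3: 101 < 2795 holds -> x = 101 * 3 + 5 = 308.
Iteration 4: 308 < 2795 holds -> x = 308 * 3 + 5 = 929.
Iteration 5: 929 < 2795 holds -> x = 929 * 3 + 5 = 2792.
Iteration 6: 2792 < 2795 holds -> x = 2792 * 3 + 5 = 8381.
Iteration 7: 8381 < 2795 fails; recursion stops.
SUM(x) = 9 + 32 + 101 + 308 + 929 + 2792 + 8381 = 12552.

12552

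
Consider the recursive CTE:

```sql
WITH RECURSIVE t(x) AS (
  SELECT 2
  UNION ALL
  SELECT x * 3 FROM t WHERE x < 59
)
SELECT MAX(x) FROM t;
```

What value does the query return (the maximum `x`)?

Base: x=2.
Iteration 1: 2 < 59 holds -> x = 2 * 3 = 6.
Iteration 2: 6 < 59 holds -> x = 6 * 3 = 18.
Iteration 3: 18 < 59 holds -> x = 18 * 3 = 54.
Iteration 4: 54 < 59 holds -> x = 54 * 3 = 162.
Iteration 5: 162 < 59 fails; recursion stops.
x values: 2, 6, 18, 54, 162; the maximum is 162.

162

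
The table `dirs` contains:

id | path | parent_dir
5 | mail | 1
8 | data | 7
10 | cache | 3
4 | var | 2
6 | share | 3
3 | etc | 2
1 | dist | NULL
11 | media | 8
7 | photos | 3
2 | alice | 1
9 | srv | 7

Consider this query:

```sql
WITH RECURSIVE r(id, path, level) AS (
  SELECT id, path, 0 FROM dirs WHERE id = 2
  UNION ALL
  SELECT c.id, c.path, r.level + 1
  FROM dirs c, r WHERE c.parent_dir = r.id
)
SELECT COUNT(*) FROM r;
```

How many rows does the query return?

Base: id=2 (alice) at level 0.
Iteration 1: rows with parent_dir in {2} -> etc (id 3, level 1), var (id 4, level 1).
Iteration 2: rows with parent_dir in {3,4} -> share (id 6, level 2), photos (id 7, level 2), cache (id 10, level 2).
Iteration 3: rows with parent_dir in {6,7,10} -> data (id 8, level 3), srv (id 9, level 3).
Iteration 4: rows with parent_dir in {8,9} -> media (id 11, level 4).
Iteration 5: no rows with parent_dir in {11}; recursion stops.
Total rows emitted: 9.

9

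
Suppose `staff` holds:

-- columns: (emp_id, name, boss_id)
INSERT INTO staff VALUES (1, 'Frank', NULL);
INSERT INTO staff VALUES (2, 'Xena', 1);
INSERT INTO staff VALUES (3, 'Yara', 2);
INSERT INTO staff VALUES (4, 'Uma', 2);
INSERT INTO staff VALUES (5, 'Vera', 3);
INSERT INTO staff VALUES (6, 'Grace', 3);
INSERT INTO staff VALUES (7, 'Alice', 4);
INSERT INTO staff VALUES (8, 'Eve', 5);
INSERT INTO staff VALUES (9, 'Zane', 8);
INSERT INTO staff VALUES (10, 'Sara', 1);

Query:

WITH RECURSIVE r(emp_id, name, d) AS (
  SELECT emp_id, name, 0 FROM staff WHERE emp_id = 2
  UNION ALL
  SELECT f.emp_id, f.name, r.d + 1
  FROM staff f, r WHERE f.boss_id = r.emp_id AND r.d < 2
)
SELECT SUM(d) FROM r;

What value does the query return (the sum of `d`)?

8

Base: emp_id=2 (Xena) at d 0.
Iteration 1: rows with boss_id in {2} -> Yara (id 3, d 1), Uma (id 4, d 1).
Iteration 2: rows with boss_id in {3,4} -> Vera (id 5, d 2), Grace (id 6, d 2), Alice (id 7, d 2).
Iteration 3: d < 2 fails for all current rows; recursion stops.
SUM(d) = 0 + 1 + 1 + 2 + 2 + 2 = 8.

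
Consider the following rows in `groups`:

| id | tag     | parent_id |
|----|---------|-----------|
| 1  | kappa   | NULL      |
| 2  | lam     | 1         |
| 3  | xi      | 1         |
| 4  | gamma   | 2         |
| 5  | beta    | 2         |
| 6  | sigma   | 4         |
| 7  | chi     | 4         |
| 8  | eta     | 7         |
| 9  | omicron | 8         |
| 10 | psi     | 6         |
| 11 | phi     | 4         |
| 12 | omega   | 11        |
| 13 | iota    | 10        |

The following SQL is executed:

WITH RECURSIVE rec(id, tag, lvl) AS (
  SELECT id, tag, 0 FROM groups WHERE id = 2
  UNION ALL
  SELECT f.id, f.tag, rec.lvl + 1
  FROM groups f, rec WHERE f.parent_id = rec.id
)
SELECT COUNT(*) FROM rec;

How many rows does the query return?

Base: id=2 (lam) at lvl 0.
Iteration 1: rows with parent_id in {2} -> gamma (id 4, lvl 1), beta (id 5, lvl 1).
Iteration 2: rows with parent_id in {4,5} -> sigma (id 6, lvl 2), chi (id 7, lvl 2), phi (id 11, lvl 2).
Iteration 3: rows with parent_id in {6,7,11} -> eta (id 8, lvl 3), psi (id 10, lvl 3), omega (id 12, lvl 3).
Iteration 4: rows with parent_id in {8,10,12} -> omicron (id 9, lvl 4), iota (id 13, lvl 4).
Iteration 5: no rows with parent_id in {9,13}; recursion stops.
Total rows emitted: 11.

11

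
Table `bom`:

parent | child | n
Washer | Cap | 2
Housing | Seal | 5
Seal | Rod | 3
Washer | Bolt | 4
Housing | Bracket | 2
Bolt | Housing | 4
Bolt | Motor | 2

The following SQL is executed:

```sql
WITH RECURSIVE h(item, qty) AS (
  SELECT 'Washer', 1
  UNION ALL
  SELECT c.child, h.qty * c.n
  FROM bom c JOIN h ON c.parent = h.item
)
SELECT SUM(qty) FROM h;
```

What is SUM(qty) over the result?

383

Base: (Washer, qty=1).
Iteration 1: components of {Washer} -> Bolt = 1*4 = 4, Cap = 1*2 = 2.
Iteration 2: components of {Bolt,Cap} -> Housing = 4*4 = 16, Motor = 4*2 = 8.
Iteration 3: components of {Housing,Motor} -> Bracket = 16*2 = 32, Seal = 16*5 = 80.
Iteration 4: components of {Bracket,Seal} -> Rod = 80*3 = 240.
Iteration 5: no further components; recursion stops.
SUM(qty) = 1 + 4 + 2 + 16 + 8 + 80 + 32 + 240 = 383.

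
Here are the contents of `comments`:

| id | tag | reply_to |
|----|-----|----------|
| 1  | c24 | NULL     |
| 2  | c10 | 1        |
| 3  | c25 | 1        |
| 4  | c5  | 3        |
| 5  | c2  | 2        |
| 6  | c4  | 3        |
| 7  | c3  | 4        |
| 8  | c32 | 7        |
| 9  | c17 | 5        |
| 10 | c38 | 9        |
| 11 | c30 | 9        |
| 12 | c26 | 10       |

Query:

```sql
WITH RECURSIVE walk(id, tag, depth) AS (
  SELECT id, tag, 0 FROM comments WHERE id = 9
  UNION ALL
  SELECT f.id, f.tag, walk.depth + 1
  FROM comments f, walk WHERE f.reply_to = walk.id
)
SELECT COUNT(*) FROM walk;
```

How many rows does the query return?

4

Base: id=9 (c17) at depth 0.
Iteration 1: rows with reply_to in {9} -> c38 (id 10, depth 1), c30 (id 11, depth 1).
Iteration 2: rows with reply_to in {10,11} -> c26 (id 12, depth 2).
Iteration 3: no rows with reply_to in {12}; recursion stops.
Total rows emitted: 4.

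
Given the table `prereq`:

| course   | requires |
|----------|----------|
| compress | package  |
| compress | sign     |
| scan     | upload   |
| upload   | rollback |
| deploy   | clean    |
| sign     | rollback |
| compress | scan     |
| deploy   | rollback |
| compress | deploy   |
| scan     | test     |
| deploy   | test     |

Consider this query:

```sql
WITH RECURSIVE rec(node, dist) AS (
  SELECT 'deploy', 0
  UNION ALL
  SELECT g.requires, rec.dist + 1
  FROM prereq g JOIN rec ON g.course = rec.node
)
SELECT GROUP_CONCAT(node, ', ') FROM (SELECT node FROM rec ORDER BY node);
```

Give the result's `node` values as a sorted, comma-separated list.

Base: (deploy, dist=0).
Iteration 1: edges from {deploy} -> (clean, dist=1), (rollback, dist=1), (test, dist=1).
Iteration 2: no outgoing edges from {clean,rollback,test}; recursion stops.

clean, deploy, rollback, test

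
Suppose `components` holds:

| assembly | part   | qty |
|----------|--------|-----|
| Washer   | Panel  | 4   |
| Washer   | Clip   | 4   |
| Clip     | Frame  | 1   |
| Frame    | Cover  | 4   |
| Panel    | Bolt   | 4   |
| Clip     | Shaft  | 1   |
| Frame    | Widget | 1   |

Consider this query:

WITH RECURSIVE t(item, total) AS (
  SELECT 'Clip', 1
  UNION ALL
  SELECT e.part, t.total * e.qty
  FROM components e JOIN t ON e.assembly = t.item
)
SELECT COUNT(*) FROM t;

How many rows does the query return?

Base: (Clip, total=1).
Iteration 1: components of {Clip} -> Frame = 1*1 = 1, Shaft = 1*1 = 1.
Iteration 2: components of {Frame,Shaft} -> Cover = 1*4 = 4, Widget = 1*1 = 1.
Iteration 3: no further components; recursion stops.
Total rows emitted: 5.

5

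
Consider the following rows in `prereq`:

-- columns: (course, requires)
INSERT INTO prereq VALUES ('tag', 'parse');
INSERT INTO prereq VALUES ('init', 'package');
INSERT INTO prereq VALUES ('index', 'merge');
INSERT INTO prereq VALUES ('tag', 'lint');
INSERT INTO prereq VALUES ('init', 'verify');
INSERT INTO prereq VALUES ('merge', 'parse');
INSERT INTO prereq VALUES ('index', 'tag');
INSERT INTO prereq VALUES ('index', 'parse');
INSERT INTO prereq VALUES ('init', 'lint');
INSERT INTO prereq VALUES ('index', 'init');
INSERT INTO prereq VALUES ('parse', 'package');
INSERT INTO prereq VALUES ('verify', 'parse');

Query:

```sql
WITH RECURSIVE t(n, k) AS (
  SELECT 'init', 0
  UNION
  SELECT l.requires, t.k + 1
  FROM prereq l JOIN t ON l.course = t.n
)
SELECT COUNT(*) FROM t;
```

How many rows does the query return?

6

Base: (init, k=0).
Iteration 1: edges from {init} -> (lint, k=1), (package, k=1), (verify, k=1).
Iteration 2: edges from {lint,package,verify} -> (parse, k=2).
Iteration 3: edges from {parse} -> (package, k=3).
Iteration 4: no outgoing edges from {package}; recursion stops.
Total rows emitted: 6.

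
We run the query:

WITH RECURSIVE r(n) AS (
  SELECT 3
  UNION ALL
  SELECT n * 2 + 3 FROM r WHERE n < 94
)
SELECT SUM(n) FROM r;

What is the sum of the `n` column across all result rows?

360

Base: n=3.
Iteration 1: 3 < 94 holds -> n = 3 * 2 + 3 = 9.
Iteration 2: 9 < 94 holds -> n = 9 * 2 + 3 = 21.
Iteration 3: 21 < 94 holds -> n = 21 * 2 + 3 = 45.
Iteration 4: 45 < 94 holds -> n = 45 * 2 + 3 = 93.
Iteration 5: 93 < 94 holds -> n = 93 * 2 + 3 = 189.
Iteration 6: 189 < 94 fails; recursion stops.
SUM(n) = 3 + 9 + 21 + 45 + 93 + 189 = 360.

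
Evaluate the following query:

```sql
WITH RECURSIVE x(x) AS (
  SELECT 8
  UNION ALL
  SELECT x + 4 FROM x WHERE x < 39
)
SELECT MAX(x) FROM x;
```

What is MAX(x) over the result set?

Base: x=8.
Iteration 1: 8 < 39 holds -> x = 8 + 4 = 12.
Iteration 2: 12 < 39 holds -> x = 12 + 4 = 16.
Iteration 3: 16 < 39 holds -> x = 16 + 4 = 20.
Iteration 4: 20 < 39 holds -> x = 20 + 4 = 24.
Iteration 5: 24 < 39 holds -> x = 24 + 4 = 28.
Iteration 6: 28 < 39 holds -> x = 28 + 4 = 32.
Iteration 7: 32 < 39 holds -> x = 32 + 4 = 36.
Iteration 8: 36 < 39 holds -> x = 36 + 4 = 40.
Iteration 9: 40 < 39 fails; recursion stops.
x values: 8, 12, 16, 20, 24, 28, 32, 36, 40; the maximum is 40.

40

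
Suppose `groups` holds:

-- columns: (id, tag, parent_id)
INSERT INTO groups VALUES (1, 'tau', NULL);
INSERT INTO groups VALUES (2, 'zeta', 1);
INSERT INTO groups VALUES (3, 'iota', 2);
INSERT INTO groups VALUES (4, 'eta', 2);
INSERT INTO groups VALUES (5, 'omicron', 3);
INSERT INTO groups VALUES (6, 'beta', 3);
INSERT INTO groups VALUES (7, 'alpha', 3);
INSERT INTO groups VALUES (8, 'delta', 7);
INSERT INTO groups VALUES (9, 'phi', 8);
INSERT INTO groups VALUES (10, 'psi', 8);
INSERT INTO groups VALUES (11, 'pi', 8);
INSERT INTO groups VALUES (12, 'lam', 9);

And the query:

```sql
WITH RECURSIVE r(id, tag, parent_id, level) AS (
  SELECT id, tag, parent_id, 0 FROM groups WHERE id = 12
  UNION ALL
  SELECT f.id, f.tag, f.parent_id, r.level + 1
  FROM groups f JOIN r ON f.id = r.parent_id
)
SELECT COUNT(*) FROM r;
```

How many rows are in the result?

7

Base: id=12 (lam), parent_id=9, level 0.
Iteration 1: join on id=9 -> phi (id 9, parent_id=8, level 1).
Iteration 2: join on id=8 -> delta (id 8, parent_id=7, level 2).
Iteration 3: join on id=7 -> alpha (id 7, parent_id=3, level 3).
Iteration 4: join on id=3 -> iota (id 3, parent_id=2, level 4).
Iteration 5: join on id=2 -> zeta (id 2, parent_id=1, level 5).
Iteration 6: join on id=1 -> tau (id 1, parent_id=NULL, level 6).
Iteration 7: parent_id is NULL; no match; recursion stops.
Total rows emitted: 7.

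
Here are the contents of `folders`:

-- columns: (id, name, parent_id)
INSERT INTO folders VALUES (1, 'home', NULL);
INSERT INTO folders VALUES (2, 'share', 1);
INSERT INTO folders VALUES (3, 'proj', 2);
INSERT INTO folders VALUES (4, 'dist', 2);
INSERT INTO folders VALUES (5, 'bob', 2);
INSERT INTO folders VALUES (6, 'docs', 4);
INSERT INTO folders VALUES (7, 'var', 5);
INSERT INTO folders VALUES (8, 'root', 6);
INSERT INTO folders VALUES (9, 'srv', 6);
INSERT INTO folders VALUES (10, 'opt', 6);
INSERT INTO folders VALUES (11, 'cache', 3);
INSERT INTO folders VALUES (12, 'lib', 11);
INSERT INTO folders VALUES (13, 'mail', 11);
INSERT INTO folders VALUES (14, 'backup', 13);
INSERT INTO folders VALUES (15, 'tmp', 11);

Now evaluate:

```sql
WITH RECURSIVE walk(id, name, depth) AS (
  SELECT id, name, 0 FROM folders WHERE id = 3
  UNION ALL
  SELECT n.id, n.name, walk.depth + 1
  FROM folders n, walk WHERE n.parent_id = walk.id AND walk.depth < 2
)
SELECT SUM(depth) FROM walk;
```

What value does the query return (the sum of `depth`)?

7

Base: id=3 (proj) at depth 0.
Iteration 1: rows with parent_id in {3} -> cache (id 11, depth 1).
Iteration 2: rows with parent_id in {11} -> lib (id 12, depth 2), mail (id 13, depth 2), tmp (id 15, depth 2).
Iteration 3: depth < 2 fails for all current rows; recursion stops.
SUM(depth) = 0 + 1 + 2 + 2 + 2 = 7.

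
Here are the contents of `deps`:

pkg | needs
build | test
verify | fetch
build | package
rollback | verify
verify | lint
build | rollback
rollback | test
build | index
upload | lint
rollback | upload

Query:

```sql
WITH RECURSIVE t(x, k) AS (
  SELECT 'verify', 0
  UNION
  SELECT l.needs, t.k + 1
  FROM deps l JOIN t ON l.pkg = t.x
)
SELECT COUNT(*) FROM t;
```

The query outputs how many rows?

Base: (verify, k=0).
Iteration 1: edges from {verify} -> (fetch, k=1), (lint, k=1).
Iteration 2: no outgoing edges from {fetch,lint}; recursion stops.
Total rows emitted: 3.

3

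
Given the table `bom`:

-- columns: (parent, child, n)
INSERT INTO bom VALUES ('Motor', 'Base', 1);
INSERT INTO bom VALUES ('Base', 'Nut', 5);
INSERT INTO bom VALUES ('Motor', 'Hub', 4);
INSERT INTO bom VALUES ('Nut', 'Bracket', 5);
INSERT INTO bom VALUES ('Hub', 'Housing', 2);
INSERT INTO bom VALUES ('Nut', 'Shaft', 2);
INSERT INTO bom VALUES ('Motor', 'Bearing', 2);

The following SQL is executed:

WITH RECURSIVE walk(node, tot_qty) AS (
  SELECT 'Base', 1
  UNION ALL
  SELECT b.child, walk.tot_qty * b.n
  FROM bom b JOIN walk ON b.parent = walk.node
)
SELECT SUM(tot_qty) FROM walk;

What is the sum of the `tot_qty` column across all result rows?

41

Base: (Base, tot_qty=1).
Iteration 1: components of {Base} -> Nut = 1*5 = 5.
Iteration 2: components of {Nut} -> Bracket = 5*5 = 25, Shaft = 5*2 = 10.
Iteration 3: no further components; recursion stops.
SUM(tot_qty) = 1 + 5 + 25 + 10 = 41.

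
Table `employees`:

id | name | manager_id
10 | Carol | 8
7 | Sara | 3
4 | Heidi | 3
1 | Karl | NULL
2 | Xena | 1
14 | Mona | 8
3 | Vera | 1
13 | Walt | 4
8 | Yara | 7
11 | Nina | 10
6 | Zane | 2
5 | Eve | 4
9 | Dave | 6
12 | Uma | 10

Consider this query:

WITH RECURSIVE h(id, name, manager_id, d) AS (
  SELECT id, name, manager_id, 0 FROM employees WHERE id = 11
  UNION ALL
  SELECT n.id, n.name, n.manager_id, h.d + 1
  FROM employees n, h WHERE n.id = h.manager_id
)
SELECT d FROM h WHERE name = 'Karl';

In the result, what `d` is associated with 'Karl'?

Base: id=11 (Nina), manager_id=10, d 0.
Iteration 1: join on id=10 -> Carol (id 10, manager_id=8, d 1).
Iteration 2: join on id=8 -> Yara (id 8, manager_id=7, d 2).
Iteration 3: join on id=7 -> Sara (id 7, manager_id=3, d 3).
Iteration 4: join on id=3 -> Vera (id 3, manager_id=1, d 4).
Iteration 5: join on id=1 -> Karl (id 1, manager_id=NULL, d 5).
Iteration 6: manager_id is NULL; no match; recursion stops.

5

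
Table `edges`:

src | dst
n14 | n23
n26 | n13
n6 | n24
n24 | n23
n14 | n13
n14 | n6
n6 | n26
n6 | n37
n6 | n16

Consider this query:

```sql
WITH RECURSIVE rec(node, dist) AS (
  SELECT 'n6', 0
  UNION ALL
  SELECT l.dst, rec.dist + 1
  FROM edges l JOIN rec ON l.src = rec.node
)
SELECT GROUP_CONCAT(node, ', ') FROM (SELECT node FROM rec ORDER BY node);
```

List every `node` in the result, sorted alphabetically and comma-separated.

n13, n16, n23, n24, n26, n37, n6

Base: (n6, dist=0).
Iteration 1: edges from {n6} -> (n16, dist=1), (n24, dist=1), (n26, dist=1), (n37, dist=1).
Iteration 2: edges from {n16,n24,n26,n37} -> (n13, dist=2), (n23, dist=2).
Iteration 3: no outgoing edges from {n13,n23}; recursion stops.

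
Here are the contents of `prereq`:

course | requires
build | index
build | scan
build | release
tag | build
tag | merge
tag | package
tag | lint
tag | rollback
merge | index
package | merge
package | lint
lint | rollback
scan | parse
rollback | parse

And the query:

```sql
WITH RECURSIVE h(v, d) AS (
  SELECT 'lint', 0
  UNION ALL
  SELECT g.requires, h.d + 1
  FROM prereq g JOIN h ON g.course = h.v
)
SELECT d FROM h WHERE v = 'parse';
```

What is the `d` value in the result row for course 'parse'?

Base: (lint, d=0).
Iteration 1: edges from {lint} -> (rollback, d=1).
Iteration 2: edges from {rollback} -> (parse, d=2).
Iteration 3: no outgoing edges from {parse}; recursion stops.

2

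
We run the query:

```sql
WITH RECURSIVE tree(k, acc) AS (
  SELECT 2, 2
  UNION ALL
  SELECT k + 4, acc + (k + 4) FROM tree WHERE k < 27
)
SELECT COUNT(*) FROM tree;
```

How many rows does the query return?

Base: k=2, acc=2.
Iteration 1: 2 < 27 holds -> k = 2 + 4 = 6, acc = 2 + 6 = 8.
Iteration 2: 6 < 27 holds -> k = 6 + 4 = 10, acc = 8 + 10 = 18.
Iteration 3: 10 < 27 holds -> k = 10 + 4 = 14, acc = 18 + 14 = 32.
Iteration 4: 14 < 27 holds -> k = 14 + 4 = 18, acc = 32 + 18 = 50.
Iteration 5: 18 < 27 holds -> k = 18 + 4 = 22, acc = 50 + 22 = 72.
Iteration 6: 22 < 27 holds -> k = 22 + 4 = 26, acc = 72 + 26 = 98.
Iteration 7: 26 < 27 holds -> k = 26 + 4 = 30, acc = 98 + 30 = 128.
Iteration 8: 30 < 27 fails; recursion stops.
Total rows emitted: 8.

8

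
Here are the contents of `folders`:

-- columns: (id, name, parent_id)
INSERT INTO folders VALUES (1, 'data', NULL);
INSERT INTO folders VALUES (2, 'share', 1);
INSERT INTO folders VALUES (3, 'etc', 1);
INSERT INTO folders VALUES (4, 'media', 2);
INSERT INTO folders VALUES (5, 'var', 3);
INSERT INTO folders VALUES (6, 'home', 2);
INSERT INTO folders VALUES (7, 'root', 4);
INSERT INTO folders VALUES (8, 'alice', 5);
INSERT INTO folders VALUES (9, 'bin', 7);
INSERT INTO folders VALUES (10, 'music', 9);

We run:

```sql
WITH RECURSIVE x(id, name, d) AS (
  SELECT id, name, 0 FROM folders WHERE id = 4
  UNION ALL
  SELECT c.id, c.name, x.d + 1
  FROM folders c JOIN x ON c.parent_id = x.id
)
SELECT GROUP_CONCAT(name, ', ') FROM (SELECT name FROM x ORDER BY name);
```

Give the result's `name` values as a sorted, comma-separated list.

Base: id=4 (media) at d 0.
Iteration 1: rows with parent_id in {4} -> root (id 7, d 1).
Iteration 2: rows with parent_id in {7} -> bin (id 9, d 2).
Iteration 3: rows with parent_id in {9} -> music (id 10, d 3).
Iteration 4: no rows with parent_id in {10}; recursion stops.

bin, media, music, root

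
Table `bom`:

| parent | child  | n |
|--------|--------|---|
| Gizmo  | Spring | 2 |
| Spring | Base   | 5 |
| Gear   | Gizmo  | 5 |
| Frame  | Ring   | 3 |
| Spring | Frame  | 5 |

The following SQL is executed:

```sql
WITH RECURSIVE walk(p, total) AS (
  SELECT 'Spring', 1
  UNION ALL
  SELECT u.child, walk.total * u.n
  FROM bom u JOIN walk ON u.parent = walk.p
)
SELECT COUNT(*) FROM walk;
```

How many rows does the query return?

4

Base: (Spring, total=1).
Iteration 1: components of {Spring} -> Base = 1*5 = 5, Frame = 1*5 = 5.
Iteration 2: components of {Base,Frame} -> Ring = 5*3 = 15.
Iteration 3: no further components; recursion stops.
Total rows emitted: 4.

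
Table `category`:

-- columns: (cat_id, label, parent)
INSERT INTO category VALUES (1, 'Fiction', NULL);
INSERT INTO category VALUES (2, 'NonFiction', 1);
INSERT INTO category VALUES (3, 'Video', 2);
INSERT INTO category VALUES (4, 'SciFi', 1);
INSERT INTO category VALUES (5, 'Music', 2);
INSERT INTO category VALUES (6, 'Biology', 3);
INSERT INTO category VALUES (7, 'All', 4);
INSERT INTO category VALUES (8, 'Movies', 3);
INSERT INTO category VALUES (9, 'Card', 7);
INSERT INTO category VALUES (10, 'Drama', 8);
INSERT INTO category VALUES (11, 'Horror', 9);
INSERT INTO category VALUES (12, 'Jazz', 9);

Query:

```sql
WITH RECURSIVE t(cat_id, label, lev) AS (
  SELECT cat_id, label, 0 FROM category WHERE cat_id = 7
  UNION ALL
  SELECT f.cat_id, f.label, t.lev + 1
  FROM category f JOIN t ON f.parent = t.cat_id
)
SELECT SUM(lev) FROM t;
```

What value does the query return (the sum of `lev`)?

5

Base: cat_id=7 (All) at lev 0.
Iteration 1: rows with parent in {7} -> Card (id 9, lev 1).
Iteration 2: rows with parent in {9} -> Horror (id 11, lev 2), Jazz (id 12, lev 2).
Iteration 3: no rows with parent in {11,12}; recursion stops.
SUM(lev) = 0 + 1 + 2 + 2 = 5.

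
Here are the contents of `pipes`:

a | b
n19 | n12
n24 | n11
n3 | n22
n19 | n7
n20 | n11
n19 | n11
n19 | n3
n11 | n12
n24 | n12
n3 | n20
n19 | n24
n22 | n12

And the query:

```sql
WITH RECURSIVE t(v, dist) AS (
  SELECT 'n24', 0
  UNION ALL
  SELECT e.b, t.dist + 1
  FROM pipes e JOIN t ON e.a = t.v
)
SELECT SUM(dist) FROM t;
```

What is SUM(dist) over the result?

Base: (n24, dist=0).
Iteration 1: edges from {n24} -> (n11, dist=1), (n12, dist=1).
Iteration 2: edges from {n11,n12} -> (n12, dist=2).
Iteration 3: no outgoing edges from {n12}; recursion stops.
SUM(dist) = 0 + 1 + 1 + 2 = 4.

4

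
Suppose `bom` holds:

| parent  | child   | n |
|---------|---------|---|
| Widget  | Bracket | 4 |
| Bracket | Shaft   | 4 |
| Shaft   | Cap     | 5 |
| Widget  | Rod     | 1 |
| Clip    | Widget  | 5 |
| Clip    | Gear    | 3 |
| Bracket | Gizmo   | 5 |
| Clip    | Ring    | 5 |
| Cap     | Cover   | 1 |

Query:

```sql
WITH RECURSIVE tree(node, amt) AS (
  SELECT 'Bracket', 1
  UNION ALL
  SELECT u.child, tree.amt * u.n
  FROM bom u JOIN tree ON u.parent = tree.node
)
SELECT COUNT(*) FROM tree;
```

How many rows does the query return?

Base: (Bracket, amt=1).
Iteration 1: components of {Bracket} -> Gizmo = 1*5 = 5, Shaft = 1*4 = 4.
Iteration 2: components of {Gizmo,Shaft} -> Cap = 4*5 = 20.
Iteration 3: components of {Cap} -> Cover = 20*1 = 20.
Iteration 4: no further components; recursion stops.
Total rows emitted: 5.

5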